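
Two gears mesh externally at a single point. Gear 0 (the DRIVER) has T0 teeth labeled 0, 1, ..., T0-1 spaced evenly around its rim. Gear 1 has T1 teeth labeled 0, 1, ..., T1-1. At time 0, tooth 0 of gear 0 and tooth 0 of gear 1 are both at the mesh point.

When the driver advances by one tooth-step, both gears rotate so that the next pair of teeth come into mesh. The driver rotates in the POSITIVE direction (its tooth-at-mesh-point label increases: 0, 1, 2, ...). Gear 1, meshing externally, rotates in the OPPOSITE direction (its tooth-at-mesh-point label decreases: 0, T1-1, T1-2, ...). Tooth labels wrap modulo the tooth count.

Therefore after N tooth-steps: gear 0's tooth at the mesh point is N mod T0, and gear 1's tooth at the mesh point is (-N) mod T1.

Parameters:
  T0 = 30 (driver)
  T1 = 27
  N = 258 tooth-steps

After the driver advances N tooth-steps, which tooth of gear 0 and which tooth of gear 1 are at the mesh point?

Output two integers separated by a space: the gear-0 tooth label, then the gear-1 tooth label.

Answer: 18 12

Derivation:
Gear 0 (driver, T0=30): tooth at mesh = N mod T0
  258 = 8 * 30 + 18, so 258 mod 30 = 18
  gear 0 tooth = 18
Gear 1 (driven, T1=27): tooth at mesh = (-N) mod T1
  258 = 9 * 27 + 15, so 258 mod 27 = 15
  (-258) mod 27 = (-15) mod 27 = 27 - 15 = 12
Mesh after 258 steps: gear-0 tooth 18 meets gear-1 tooth 12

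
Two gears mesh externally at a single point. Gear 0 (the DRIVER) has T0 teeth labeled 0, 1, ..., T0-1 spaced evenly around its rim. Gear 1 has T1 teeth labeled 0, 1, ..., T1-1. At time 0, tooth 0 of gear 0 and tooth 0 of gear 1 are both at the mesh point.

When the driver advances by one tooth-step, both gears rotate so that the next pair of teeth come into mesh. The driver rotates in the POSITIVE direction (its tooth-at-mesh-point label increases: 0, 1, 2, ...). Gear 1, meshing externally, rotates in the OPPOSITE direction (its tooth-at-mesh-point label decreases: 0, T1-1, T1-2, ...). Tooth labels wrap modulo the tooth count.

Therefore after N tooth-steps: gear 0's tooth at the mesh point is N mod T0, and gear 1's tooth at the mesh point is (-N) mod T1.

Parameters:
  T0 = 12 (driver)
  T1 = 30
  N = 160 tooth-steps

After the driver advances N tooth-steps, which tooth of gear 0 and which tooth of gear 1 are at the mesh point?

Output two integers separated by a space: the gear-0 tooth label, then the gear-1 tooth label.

Answer: 4 20

Derivation:
Gear 0 (driver, T0=12): tooth at mesh = N mod T0
  160 = 13 * 12 + 4, so 160 mod 12 = 4
  gear 0 tooth = 4
Gear 1 (driven, T1=30): tooth at mesh = (-N) mod T1
  160 = 5 * 30 + 10, so 160 mod 30 = 10
  (-160) mod 30 = (-10) mod 30 = 30 - 10 = 20
Mesh after 160 steps: gear-0 tooth 4 meets gear-1 tooth 20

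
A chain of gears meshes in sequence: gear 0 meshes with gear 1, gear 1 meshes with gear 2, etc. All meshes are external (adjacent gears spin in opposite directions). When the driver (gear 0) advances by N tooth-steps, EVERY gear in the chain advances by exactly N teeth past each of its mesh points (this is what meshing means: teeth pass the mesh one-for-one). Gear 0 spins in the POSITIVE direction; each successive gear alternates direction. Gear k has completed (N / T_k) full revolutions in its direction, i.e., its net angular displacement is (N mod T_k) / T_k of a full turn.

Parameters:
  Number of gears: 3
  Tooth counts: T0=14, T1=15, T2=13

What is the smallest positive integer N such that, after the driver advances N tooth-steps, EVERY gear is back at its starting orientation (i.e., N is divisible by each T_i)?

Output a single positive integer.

Answer: 2730

Derivation:
Gear k returns to start when N is a multiple of T_k.
All gears at start simultaneously when N is a common multiple of [14, 15, 13]; the smallest such N is lcm(14, 15, 13).
Start: lcm = T0 = 14
Fold in T1=15: gcd(14, 15) = 1; lcm(14, 15) = 14 * 15 / 1 = 210 / 1 = 210
Fold in T2=13: gcd(210, 13) = 1; lcm(210, 13) = 210 * 13 / 1 = 2730 / 1 = 2730
Full cycle length = 2730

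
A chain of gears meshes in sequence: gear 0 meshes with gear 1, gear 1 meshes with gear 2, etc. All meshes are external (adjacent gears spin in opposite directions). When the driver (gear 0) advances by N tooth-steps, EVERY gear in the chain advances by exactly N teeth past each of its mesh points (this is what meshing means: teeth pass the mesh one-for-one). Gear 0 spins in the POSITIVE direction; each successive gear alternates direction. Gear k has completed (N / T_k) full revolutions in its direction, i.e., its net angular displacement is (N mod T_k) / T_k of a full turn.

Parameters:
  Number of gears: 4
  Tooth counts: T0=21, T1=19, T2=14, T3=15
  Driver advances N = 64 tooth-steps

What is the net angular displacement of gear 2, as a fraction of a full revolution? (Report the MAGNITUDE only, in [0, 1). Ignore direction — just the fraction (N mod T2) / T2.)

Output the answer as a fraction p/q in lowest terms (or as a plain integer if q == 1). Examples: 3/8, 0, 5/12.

Answer: 4/7

Derivation:
Chain of 4 gears, tooth counts: [21, 19, 14, 15]
  gear 0: T0=21, direction=positive, advance = 64 mod 21 = 1 teeth = 1/21 turn
  gear 1: T1=19, direction=negative, advance = 64 mod 19 = 7 teeth = 7/19 turn
  gear 2: T2=14, direction=positive, advance = 64 mod 14 = 8 teeth = 8/14 turn
  gear 3: T3=15, direction=negative, advance = 64 mod 15 = 4 teeth = 4/15 turn
Gear 2: 64 mod 14 = 8
Fraction = 8 / 14 = 4/7 (gcd(8,14)=2) = 4/7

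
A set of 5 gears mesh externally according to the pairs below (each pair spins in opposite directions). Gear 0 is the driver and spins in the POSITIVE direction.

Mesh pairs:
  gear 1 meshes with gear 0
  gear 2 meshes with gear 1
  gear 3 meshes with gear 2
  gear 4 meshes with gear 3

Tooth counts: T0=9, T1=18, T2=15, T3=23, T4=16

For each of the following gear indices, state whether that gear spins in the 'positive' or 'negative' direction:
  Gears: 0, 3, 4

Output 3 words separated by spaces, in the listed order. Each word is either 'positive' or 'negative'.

Gear 0 (driver): positive (depth 0)
  gear 1: meshes with gear 0 -> depth 1 -> negative (opposite of gear 0)
  gear 2: meshes with gear 1 -> depth 2 -> positive (opposite of gear 1)
  gear 3: meshes with gear 2 -> depth 3 -> negative (opposite of gear 2)
  gear 4: meshes with gear 3 -> depth 4 -> positive (opposite of gear 3)
Queried indices 0, 3, 4 -> positive, negative, positive

Answer: positive negative positive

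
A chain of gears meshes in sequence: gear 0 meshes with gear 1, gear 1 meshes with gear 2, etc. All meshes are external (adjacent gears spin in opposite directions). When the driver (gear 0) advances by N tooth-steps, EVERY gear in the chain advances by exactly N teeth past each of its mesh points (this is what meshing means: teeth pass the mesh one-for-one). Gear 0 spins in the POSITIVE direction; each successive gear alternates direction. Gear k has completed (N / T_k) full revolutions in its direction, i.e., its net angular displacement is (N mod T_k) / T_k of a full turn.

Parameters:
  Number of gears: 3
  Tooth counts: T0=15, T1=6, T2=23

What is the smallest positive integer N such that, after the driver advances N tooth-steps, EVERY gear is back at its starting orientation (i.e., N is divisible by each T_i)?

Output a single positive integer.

Answer: 690

Derivation:
Gear k returns to start when N is a multiple of T_k.
All gears at start simultaneously when N is a common multiple of [15, 6, 23]; the smallest such N is lcm(15, 6, 23).
Start: lcm = T0 = 15
Fold in T1=6: gcd(15, 6) = 3; lcm(15, 6) = 15 * 6 / 3 = 90 / 3 = 30
Fold in T2=23: gcd(30, 23) = 1; lcm(30, 23) = 30 * 23 / 1 = 690 / 1 = 690
Full cycle length = 690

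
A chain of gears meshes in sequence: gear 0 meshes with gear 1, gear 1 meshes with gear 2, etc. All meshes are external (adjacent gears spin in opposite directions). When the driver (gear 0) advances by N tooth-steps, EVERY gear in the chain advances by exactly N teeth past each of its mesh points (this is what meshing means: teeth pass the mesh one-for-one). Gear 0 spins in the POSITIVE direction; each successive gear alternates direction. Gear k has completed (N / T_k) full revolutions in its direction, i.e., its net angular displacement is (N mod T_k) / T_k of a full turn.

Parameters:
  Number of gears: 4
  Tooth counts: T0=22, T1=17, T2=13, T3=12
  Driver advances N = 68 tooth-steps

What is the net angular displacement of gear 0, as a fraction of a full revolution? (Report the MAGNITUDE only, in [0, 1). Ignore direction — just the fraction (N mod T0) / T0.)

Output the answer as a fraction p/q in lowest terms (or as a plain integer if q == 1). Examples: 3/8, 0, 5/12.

Chain of 4 gears, tooth counts: [22, 17, 13, 12]
  gear 0: T0=22, direction=positive, advance = 68 mod 22 = 2 teeth = 2/22 turn
  gear 1: T1=17, direction=negative, advance = 68 mod 17 = 0 teeth = 0/17 turn
  gear 2: T2=13, direction=positive, advance = 68 mod 13 = 3 teeth = 3/13 turn
  gear 3: T3=12, direction=negative, advance = 68 mod 12 = 8 teeth = 8/12 turn
Gear 0: 68 mod 22 = 2
Fraction = 2 / 22 = 1/11 (gcd(2,22)=2) = 1/11

Answer: 1/11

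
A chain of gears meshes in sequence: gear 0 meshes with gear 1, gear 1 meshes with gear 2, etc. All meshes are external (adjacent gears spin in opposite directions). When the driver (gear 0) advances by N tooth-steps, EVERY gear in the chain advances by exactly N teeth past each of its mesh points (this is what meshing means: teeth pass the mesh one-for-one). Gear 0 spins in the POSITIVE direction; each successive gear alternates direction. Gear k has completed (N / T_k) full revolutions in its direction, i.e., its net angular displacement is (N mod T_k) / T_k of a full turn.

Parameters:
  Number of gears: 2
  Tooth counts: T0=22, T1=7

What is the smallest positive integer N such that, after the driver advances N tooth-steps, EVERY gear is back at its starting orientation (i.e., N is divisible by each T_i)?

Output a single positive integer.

Answer: 154

Derivation:
Gear k returns to start when N is a multiple of T_k.
All gears at start simultaneously when N is a common multiple of [22, 7]; the smallest such N is lcm(22, 7).
Start: lcm = T0 = 22
Fold in T1=7: gcd(22, 7) = 1; lcm(22, 7) = 22 * 7 / 1 = 154 / 1 = 154
Full cycle length = 154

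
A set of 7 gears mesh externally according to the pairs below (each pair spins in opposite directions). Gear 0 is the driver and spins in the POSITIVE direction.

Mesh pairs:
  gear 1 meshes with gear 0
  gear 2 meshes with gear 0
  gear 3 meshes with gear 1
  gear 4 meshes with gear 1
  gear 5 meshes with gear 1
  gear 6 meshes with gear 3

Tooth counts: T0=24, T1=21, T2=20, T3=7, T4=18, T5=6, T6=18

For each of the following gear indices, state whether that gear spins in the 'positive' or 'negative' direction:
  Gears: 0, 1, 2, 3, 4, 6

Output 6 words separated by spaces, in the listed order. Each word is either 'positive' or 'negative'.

Gear 0 (driver): positive (depth 0)
  gear 1: meshes with gear 0 -> depth 1 -> negative (opposite of gear 0)
  gear 2: meshes with gear 0 -> depth 1 -> negative (opposite of gear 0)
  gear 3: meshes with gear 1 -> depth 2 -> positive (opposite of gear 1)
  gear 4: meshes with gear 1 -> depth 2 -> positive (opposite of gear 1)
  gear 5: meshes with gear 1 -> depth 2 -> positive (opposite of gear 1)
  gear 6: meshes with gear 3 -> depth 3 -> negative (opposite of gear 3)
Queried indices 0, 1, 2, 3, 4, 6 -> positive, negative, negative, positive, positive, negative

Answer: positive negative negative positive positive negative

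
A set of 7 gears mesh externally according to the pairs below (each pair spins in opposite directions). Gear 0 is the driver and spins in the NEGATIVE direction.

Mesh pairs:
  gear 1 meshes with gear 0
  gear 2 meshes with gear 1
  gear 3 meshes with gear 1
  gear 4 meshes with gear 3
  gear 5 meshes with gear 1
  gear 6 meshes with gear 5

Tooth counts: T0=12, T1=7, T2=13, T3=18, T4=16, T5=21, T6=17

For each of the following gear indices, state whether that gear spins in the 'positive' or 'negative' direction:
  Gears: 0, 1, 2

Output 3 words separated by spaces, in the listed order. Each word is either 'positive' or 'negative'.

Answer: negative positive negative

Derivation:
Gear 0 (driver): negative (depth 0)
  gear 1: meshes with gear 0 -> depth 1 -> positive (opposite of gear 0)
  gear 2: meshes with gear 1 -> depth 2 -> negative (opposite of gear 1)
  gear 3: meshes with gear 1 -> depth 2 -> negative (opposite of gear 1)
  gear 4: meshes with gear 3 -> depth 3 -> positive (opposite of gear 3)
  gear 5: meshes with gear 1 -> depth 2 -> negative (opposite of gear 1)
  gear 6: meshes with gear 5 -> depth 3 -> positive (opposite of gear 5)
Queried indices 0, 1, 2 -> negative, positive, negative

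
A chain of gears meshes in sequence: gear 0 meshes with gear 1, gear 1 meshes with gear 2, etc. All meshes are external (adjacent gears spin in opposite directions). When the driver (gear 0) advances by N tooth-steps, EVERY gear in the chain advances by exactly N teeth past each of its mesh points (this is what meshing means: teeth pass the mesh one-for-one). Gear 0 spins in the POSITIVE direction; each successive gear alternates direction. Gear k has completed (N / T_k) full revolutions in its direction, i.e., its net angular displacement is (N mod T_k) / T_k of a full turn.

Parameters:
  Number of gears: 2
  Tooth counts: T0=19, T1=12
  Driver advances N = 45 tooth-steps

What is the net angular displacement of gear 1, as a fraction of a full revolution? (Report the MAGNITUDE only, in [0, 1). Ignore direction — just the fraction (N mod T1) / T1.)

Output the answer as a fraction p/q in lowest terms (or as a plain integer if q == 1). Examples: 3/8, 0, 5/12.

Answer: 3/4

Derivation:
Chain of 2 gears, tooth counts: [19, 12]
  gear 0: T0=19, direction=positive, advance = 45 mod 19 = 7 teeth = 7/19 turn
  gear 1: T1=12, direction=negative, advance = 45 mod 12 = 9 teeth = 9/12 turn
Gear 1: 45 mod 12 = 9
Fraction = 9 / 12 = 3/4 (gcd(9,12)=3) = 3/4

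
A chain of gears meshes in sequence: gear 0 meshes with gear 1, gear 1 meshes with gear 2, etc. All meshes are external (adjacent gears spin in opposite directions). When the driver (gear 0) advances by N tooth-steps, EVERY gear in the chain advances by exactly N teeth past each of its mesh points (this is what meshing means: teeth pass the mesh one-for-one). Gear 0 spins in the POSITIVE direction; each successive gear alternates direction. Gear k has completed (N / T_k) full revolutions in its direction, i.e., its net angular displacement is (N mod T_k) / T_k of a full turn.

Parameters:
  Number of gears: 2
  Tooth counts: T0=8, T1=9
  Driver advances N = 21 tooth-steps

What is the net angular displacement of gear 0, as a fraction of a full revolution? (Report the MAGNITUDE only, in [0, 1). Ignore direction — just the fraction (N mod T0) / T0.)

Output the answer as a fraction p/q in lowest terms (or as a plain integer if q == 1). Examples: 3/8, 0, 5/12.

Chain of 2 gears, tooth counts: [8, 9]
  gear 0: T0=8, direction=positive, advance = 21 mod 8 = 5 teeth = 5/8 turn
  gear 1: T1=9, direction=negative, advance = 21 mod 9 = 3 teeth = 3/9 turn
Gear 0: 21 mod 8 = 5
Fraction = 5 / 8 = 5/8 (gcd(5,8)=1) = 5/8

Answer: 5/8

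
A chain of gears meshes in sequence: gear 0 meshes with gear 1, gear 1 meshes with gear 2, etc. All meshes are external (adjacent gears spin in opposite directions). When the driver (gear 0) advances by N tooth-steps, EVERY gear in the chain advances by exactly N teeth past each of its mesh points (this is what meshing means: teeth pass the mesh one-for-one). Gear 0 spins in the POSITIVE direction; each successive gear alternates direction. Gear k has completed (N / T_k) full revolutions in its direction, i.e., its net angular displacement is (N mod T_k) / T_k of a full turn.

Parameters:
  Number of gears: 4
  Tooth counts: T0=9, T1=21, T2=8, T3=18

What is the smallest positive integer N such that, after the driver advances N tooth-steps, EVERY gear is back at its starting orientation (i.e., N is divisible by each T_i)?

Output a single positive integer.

Gear k returns to start when N is a multiple of T_k.
All gears at start simultaneously when N is a common multiple of [9, 21, 8, 18]; the smallest such N is lcm(9, 21, 8, 18).
Start: lcm = T0 = 9
Fold in T1=21: gcd(9, 21) = 3; lcm(9, 21) = 9 * 21 / 3 = 189 / 3 = 63
Fold in T2=8: gcd(63, 8) = 1; lcm(63, 8) = 63 * 8 / 1 = 504 / 1 = 504
Fold in T3=18: gcd(504, 18) = 18; lcm(504, 18) = 504 * 18 / 18 = 9072 / 18 = 504
Full cycle length = 504

Answer: 504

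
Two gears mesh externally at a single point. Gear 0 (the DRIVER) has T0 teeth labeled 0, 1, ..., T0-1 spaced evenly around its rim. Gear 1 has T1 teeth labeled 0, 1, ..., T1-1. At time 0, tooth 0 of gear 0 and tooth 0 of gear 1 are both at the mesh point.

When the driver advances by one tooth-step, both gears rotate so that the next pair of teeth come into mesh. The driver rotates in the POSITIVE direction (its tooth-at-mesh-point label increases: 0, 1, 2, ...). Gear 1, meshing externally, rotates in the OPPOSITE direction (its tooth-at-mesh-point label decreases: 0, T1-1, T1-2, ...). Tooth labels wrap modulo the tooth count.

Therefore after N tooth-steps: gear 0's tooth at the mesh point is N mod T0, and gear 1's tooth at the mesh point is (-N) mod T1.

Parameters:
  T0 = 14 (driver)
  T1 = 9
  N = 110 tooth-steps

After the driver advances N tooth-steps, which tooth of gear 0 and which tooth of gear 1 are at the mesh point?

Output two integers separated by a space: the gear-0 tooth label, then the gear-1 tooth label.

Gear 0 (driver, T0=14): tooth at mesh = N mod T0
  110 = 7 * 14 + 12, so 110 mod 14 = 12
  gear 0 tooth = 12
Gear 1 (driven, T1=9): tooth at mesh = (-N) mod T1
  110 = 12 * 9 + 2, so 110 mod 9 = 2
  (-110) mod 9 = (-2) mod 9 = 9 - 2 = 7
Mesh after 110 steps: gear-0 tooth 12 meets gear-1 tooth 7

Answer: 12 7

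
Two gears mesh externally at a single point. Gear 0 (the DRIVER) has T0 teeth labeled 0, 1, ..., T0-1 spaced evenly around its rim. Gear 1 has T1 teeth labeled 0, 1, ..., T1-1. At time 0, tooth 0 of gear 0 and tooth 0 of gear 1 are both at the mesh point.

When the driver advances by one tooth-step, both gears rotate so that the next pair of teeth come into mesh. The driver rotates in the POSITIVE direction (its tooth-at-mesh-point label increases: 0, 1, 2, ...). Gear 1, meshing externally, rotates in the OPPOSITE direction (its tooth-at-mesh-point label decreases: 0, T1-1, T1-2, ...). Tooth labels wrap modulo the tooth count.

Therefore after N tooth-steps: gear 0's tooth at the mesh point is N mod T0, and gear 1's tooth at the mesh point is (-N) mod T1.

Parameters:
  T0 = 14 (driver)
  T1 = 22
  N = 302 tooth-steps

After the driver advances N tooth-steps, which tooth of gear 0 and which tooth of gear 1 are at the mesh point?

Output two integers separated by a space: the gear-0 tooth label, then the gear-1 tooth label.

Gear 0 (driver, T0=14): tooth at mesh = N mod T0
  302 = 21 * 14 + 8, so 302 mod 14 = 8
  gear 0 tooth = 8
Gear 1 (driven, T1=22): tooth at mesh = (-N) mod T1
  302 = 13 * 22 + 16, so 302 mod 22 = 16
  (-302) mod 22 = (-16) mod 22 = 22 - 16 = 6
Mesh after 302 steps: gear-0 tooth 8 meets gear-1 tooth 6

Answer: 8 6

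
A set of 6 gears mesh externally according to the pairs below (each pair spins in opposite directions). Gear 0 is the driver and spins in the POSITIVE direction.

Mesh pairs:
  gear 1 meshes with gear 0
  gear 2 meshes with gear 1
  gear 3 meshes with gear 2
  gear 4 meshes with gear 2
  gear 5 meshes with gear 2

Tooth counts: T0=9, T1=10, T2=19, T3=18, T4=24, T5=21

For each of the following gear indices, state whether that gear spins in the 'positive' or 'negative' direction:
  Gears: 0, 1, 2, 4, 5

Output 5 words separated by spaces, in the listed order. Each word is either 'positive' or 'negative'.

Answer: positive negative positive negative negative

Derivation:
Gear 0 (driver): positive (depth 0)
  gear 1: meshes with gear 0 -> depth 1 -> negative (opposite of gear 0)
  gear 2: meshes with gear 1 -> depth 2 -> positive (opposite of gear 1)
  gear 3: meshes with gear 2 -> depth 3 -> negative (opposite of gear 2)
  gear 4: meshes with gear 2 -> depth 3 -> negative (opposite of gear 2)
  gear 5: meshes with gear 2 -> depth 3 -> negative (opposite of gear 2)
Queried indices 0, 1, 2, 4, 5 -> positive, negative, positive, negative, negative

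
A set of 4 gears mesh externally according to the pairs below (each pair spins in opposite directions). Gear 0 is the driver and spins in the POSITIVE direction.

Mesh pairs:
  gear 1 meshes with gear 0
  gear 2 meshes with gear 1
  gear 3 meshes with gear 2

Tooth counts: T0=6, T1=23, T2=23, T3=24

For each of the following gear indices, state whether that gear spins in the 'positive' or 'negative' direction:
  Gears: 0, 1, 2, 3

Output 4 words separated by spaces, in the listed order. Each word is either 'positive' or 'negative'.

Answer: positive negative positive negative

Derivation:
Gear 0 (driver): positive (depth 0)
  gear 1: meshes with gear 0 -> depth 1 -> negative (opposite of gear 0)
  gear 2: meshes with gear 1 -> depth 2 -> positive (opposite of gear 1)
  gear 3: meshes with gear 2 -> depth 3 -> negative (opposite of gear 2)
Queried indices 0, 1, 2, 3 -> positive, negative, positive, negative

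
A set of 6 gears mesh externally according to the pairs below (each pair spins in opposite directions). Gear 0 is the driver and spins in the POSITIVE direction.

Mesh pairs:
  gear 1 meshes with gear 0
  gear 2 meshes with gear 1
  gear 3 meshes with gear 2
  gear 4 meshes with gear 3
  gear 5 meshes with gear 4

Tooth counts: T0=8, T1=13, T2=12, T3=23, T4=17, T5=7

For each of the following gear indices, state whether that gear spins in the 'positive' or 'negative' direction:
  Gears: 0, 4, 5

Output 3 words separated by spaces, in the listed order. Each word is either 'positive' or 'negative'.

Answer: positive positive negative

Derivation:
Gear 0 (driver): positive (depth 0)
  gear 1: meshes with gear 0 -> depth 1 -> negative (opposite of gear 0)
  gear 2: meshes with gear 1 -> depth 2 -> positive (opposite of gear 1)
  gear 3: meshes with gear 2 -> depth 3 -> negative (opposite of gear 2)
  gear 4: meshes with gear 3 -> depth 4 -> positive (opposite of gear 3)
  gear 5: meshes with gear 4 -> depth 5 -> negative (opposite of gear 4)
Queried indices 0, 4, 5 -> positive, positive, negative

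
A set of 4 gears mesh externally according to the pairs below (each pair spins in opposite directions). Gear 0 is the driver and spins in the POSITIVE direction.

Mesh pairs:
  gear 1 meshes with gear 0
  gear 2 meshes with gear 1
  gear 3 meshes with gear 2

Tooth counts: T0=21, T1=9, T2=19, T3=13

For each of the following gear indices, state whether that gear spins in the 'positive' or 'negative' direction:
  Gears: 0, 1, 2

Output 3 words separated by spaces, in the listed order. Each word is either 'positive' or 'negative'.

Answer: positive negative positive

Derivation:
Gear 0 (driver): positive (depth 0)
  gear 1: meshes with gear 0 -> depth 1 -> negative (opposite of gear 0)
  gear 2: meshes with gear 1 -> depth 2 -> positive (opposite of gear 1)
  gear 3: meshes with gear 2 -> depth 3 -> negative (opposite of gear 2)
Queried indices 0, 1, 2 -> positive, negative, positive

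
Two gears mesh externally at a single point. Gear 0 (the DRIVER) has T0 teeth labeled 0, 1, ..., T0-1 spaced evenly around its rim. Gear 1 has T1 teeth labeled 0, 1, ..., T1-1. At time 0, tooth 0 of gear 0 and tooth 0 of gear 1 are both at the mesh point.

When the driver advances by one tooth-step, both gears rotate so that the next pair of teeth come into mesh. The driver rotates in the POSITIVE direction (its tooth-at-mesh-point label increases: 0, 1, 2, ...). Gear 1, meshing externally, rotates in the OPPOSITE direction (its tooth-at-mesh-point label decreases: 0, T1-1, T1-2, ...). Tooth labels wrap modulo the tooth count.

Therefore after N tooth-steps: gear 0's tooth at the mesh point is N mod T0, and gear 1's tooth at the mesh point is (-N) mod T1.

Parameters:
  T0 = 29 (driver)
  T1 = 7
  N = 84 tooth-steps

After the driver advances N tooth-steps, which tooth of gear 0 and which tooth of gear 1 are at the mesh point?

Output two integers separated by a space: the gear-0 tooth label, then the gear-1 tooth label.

Gear 0 (driver, T0=29): tooth at mesh = N mod T0
  84 = 2 * 29 + 26, so 84 mod 29 = 26
  gear 0 tooth = 26
Gear 1 (driven, T1=7): tooth at mesh = (-N) mod T1
  84 = 12 * 7 + 0, so 84 mod 7 = 0
  (-84) mod 7 = 0
Mesh after 84 steps: gear-0 tooth 26 meets gear-1 tooth 0

Answer: 26 0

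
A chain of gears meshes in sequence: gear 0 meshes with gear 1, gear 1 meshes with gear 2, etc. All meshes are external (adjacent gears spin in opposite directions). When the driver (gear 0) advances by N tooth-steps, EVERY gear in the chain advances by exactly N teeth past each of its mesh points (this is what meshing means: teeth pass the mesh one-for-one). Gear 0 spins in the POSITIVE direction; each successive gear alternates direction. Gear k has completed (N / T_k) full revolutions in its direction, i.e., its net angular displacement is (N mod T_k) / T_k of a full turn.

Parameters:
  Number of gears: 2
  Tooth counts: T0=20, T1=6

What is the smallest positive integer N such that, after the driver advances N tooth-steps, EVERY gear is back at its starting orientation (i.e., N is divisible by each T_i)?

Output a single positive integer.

Gear k returns to start when N is a multiple of T_k.
All gears at start simultaneously when N is a common multiple of [20, 6]; the smallest such N is lcm(20, 6).
Start: lcm = T0 = 20
Fold in T1=6: gcd(20, 6) = 2; lcm(20, 6) = 20 * 6 / 2 = 120 / 2 = 60
Full cycle length = 60

Answer: 60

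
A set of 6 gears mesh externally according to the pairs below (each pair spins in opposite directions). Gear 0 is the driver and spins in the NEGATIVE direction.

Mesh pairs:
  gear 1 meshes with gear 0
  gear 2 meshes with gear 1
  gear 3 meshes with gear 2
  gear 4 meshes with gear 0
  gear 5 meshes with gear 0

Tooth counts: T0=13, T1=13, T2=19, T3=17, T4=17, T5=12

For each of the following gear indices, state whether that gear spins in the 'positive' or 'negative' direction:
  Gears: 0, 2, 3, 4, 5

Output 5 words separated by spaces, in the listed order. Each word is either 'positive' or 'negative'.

Answer: negative negative positive positive positive

Derivation:
Gear 0 (driver): negative (depth 0)
  gear 1: meshes with gear 0 -> depth 1 -> positive (opposite of gear 0)
  gear 2: meshes with gear 1 -> depth 2 -> negative (opposite of gear 1)
  gear 3: meshes with gear 2 -> depth 3 -> positive (opposite of gear 2)
  gear 4: meshes with gear 0 -> depth 1 -> positive (opposite of gear 0)
  gear 5: meshes with gear 0 -> depth 1 -> positive (opposite of gear 0)
Queried indices 0, 2, 3, 4, 5 -> negative, negative, positive, positive, positive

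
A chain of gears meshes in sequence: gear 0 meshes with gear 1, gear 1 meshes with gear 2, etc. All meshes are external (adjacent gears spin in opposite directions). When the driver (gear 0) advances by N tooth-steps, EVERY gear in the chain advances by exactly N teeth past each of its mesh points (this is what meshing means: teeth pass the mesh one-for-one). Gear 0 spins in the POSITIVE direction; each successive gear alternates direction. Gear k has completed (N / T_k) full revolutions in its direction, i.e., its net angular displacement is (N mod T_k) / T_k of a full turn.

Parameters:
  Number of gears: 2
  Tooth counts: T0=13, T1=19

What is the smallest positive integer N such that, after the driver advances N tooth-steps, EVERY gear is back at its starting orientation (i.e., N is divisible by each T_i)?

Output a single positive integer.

Answer: 247

Derivation:
Gear k returns to start when N is a multiple of T_k.
All gears at start simultaneously when N is a common multiple of [13, 19]; the smallest such N is lcm(13, 19).
Start: lcm = T0 = 13
Fold in T1=19: gcd(13, 19) = 1; lcm(13, 19) = 13 * 19 / 1 = 247 / 1 = 247
Full cycle length = 247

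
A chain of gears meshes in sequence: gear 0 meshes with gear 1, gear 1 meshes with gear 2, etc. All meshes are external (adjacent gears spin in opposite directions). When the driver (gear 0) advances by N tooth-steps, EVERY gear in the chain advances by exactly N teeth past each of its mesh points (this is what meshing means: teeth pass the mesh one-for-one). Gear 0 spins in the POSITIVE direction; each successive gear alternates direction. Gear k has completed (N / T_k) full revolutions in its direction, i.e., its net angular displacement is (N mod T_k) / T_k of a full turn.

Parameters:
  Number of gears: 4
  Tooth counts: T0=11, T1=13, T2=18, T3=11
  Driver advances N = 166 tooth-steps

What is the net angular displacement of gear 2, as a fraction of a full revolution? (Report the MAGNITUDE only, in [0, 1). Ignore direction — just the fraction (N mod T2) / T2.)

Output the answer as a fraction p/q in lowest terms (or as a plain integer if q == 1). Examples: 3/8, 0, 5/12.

Answer: 2/9

Derivation:
Chain of 4 gears, tooth counts: [11, 13, 18, 11]
  gear 0: T0=11, direction=positive, advance = 166 mod 11 = 1 teeth = 1/11 turn
  gear 1: T1=13, direction=negative, advance = 166 mod 13 = 10 teeth = 10/13 turn
  gear 2: T2=18, direction=positive, advance = 166 mod 18 = 4 teeth = 4/18 turn
  gear 3: T3=11, direction=negative, advance = 166 mod 11 = 1 teeth = 1/11 turn
Gear 2: 166 mod 18 = 4
Fraction = 4 / 18 = 2/9 (gcd(4,18)=2) = 2/9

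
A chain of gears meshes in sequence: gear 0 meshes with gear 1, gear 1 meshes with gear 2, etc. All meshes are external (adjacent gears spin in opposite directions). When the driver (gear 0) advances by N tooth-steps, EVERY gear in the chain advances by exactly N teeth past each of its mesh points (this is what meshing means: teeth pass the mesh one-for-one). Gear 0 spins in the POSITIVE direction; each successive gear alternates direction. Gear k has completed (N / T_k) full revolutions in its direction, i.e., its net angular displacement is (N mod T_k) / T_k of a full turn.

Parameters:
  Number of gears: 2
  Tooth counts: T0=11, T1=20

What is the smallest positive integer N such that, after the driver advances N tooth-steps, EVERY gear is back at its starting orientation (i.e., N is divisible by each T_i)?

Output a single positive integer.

Answer: 220

Derivation:
Gear k returns to start when N is a multiple of T_k.
All gears at start simultaneously when N is a common multiple of [11, 20]; the smallest such N is lcm(11, 20).
Start: lcm = T0 = 11
Fold in T1=20: gcd(11, 20) = 1; lcm(11, 20) = 11 * 20 / 1 = 220 / 1 = 220
Full cycle length = 220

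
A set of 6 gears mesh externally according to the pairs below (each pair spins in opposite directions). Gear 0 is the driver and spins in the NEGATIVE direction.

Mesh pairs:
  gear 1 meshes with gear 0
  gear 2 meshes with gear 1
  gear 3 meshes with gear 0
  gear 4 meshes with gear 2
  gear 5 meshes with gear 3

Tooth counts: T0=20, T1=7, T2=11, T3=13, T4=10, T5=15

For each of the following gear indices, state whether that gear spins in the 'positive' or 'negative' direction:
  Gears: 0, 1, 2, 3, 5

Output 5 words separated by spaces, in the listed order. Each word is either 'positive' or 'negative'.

Answer: negative positive negative positive negative

Derivation:
Gear 0 (driver): negative (depth 0)
  gear 1: meshes with gear 0 -> depth 1 -> positive (opposite of gear 0)
  gear 2: meshes with gear 1 -> depth 2 -> negative (opposite of gear 1)
  gear 3: meshes with gear 0 -> depth 1 -> positive (opposite of gear 0)
  gear 4: meshes with gear 2 -> depth 3 -> positive (opposite of gear 2)
  gear 5: meshes with gear 3 -> depth 2 -> negative (opposite of gear 3)
Queried indices 0, 1, 2, 3, 5 -> negative, positive, negative, positive, negative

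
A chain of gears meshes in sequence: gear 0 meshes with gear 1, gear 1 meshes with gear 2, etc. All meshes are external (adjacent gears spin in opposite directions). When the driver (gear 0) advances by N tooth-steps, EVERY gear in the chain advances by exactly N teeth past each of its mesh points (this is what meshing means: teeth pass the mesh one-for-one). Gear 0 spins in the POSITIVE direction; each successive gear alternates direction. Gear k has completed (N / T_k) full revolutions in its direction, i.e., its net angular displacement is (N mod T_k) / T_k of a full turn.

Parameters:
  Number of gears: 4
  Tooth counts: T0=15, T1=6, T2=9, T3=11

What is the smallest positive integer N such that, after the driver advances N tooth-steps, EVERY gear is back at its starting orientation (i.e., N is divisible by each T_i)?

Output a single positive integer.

Gear k returns to start when N is a multiple of T_k.
All gears at start simultaneously when N is a common multiple of [15, 6, 9, 11]; the smallest such N is lcm(15, 6, 9, 11).
Start: lcm = T0 = 15
Fold in T1=6: gcd(15, 6) = 3; lcm(15, 6) = 15 * 6 / 3 = 90 / 3 = 30
Fold in T2=9: gcd(30, 9) = 3; lcm(30, 9) = 30 * 9 / 3 = 270 / 3 = 90
Fold in T3=11: gcd(90, 11) = 1; lcm(90, 11) = 90 * 11 / 1 = 990 / 1 = 990
Full cycle length = 990

Answer: 990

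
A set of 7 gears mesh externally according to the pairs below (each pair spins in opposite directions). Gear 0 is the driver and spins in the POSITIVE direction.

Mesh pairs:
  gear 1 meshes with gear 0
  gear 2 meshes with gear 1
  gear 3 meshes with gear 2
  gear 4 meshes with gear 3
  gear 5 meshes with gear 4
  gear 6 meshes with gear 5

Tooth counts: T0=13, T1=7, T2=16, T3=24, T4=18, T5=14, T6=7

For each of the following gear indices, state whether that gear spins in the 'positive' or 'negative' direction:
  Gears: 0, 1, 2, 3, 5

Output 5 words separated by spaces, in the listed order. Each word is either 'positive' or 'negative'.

Gear 0 (driver): positive (depth 0)
  gear 1: meshes with gear 0 -> depth 1 -> negative (opposite of gear 0)
  gear 2: meshes with gear 1 -> depth 2 -> positive (opposite of gear 1)
  gear 3: meshes with gear 2 -> depth 3 -> negative (opposite of gear 2)
  gear 4: meshes with gear 3 -> depth 4 -> positive (opposite of gear 3)
  gear 5: meshes with gear 4 -> depth 5 -> negative (opposite of gear 4)
  gear 6: meshes with gear 5 -> depth 6 -> positive (opposite of gear 5)
Queried indices 0, 1, 2, 3, 5 -> positive, negative, positive, negative, negative

Answer: positive negative positive negative negative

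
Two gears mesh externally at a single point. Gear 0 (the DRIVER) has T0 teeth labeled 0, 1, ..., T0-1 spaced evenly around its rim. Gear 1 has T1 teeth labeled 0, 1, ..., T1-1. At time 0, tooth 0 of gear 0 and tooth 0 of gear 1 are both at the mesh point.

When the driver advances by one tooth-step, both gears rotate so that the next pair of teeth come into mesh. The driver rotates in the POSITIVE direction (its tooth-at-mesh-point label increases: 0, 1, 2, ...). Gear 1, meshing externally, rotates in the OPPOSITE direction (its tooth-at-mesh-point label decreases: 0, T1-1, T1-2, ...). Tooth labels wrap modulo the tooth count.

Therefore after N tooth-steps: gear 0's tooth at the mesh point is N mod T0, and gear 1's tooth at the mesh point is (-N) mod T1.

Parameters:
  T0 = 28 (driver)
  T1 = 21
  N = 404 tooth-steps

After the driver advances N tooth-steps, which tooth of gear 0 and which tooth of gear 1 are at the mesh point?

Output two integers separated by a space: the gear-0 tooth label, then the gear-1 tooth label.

Gear 0 (driver, T0=28): tooth at mesh = N mod T0
  404 = 14 * 28 + 12, so 404 mod 28 = 12
  gear 0 tooth = 12
Gear 1 (driven, T1=21): tooth at mesh = (-N) mod T1
  404 = 19 * 21 + 5, so 404 mod 21 = 5
  (-404) mod 21 = (-5) mod 21 = 21 - 5 = 16
Mesh after 404 steps: gear-0 tooth 12 meets gear-1 tooth 16

Answer: 12 16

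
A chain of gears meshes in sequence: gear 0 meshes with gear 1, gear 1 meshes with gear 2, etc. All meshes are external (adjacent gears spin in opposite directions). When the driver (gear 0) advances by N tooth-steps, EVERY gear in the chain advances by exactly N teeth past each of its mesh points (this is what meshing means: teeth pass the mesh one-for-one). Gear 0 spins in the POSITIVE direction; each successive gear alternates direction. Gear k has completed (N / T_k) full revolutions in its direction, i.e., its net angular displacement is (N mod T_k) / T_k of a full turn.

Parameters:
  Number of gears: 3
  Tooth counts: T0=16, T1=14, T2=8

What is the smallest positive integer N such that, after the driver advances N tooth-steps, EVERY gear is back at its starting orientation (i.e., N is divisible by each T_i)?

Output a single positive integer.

Answer: 112

Derivation:
Gear k returns to start when N is a multiple of T_k.
All gears at start simultaneously when N is a common multiple of [16, 14, 8]; the smallest such N is lcm(16, 14, 8).
Start: lcm = T0 = 16
Fold in T1=14: gcd(16, 14) = 2; lcm(16, 14) = 16 * 14 / 2 = 224 / 2 = 112
Fold in T2=8: gcd(112, 8) = 8; lcm(112, 8) = 112 * 8 / 8 = 896 / 8 = 112
Full cycle length = 112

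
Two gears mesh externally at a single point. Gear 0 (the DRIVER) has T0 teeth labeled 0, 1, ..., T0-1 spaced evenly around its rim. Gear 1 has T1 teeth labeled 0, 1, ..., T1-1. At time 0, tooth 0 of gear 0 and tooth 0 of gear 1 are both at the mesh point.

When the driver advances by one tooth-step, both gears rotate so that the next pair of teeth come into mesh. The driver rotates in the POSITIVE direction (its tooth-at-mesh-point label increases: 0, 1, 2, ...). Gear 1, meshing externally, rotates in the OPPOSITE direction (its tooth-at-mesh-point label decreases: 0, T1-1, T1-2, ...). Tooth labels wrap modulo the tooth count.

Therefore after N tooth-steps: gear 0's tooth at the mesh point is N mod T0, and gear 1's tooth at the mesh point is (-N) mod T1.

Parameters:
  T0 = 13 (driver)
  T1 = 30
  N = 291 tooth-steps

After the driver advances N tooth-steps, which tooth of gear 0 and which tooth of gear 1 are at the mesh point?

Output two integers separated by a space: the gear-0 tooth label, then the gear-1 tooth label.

Gear 0 (driver, T0=13): tooth at mesh = N mod T0
  291 = 22 * 13 + 5, so 291 mod 13 = 5
  gear 0 tooth = 5
Gear 1 (driven, T1=30): tooth at mesh = (-N) mod T1
  291 = 9 * 30 + 21, so 291 mod 30 = 21
  (-291) mod 30 = (-21) mod 30 = 30 - 21 = 9
Mesh after 291 steps: gear-0 tooth 5 meets gear-1 tooth 9

Answer: 5 9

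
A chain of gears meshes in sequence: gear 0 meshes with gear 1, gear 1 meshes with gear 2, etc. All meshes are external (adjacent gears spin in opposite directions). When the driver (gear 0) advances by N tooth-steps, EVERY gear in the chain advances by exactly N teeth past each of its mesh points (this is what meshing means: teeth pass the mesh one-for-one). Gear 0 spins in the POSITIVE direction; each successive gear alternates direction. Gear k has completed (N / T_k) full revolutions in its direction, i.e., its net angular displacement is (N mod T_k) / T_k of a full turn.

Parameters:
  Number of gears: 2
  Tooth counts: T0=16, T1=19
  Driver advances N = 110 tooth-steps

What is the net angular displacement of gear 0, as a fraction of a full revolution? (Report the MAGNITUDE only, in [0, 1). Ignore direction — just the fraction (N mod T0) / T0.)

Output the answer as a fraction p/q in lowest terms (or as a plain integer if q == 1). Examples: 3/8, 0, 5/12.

Answer: 7/8

Derivation:
Chain of 2 gears, tooth counts: [16, 19]
  gear 0: T0=16, direction=positive, advance = 110 mod 16 = 14 teeth = 14/16 turn
  gear 1: T1=19, direction=negative, advance = 110 mod 19 = 15 teeth = 15/19 turn
Gear 0: 110 mod 16 = 14
Fraction = 14 / 16 = 7/8 (gcd(14,16)=2) = 7/8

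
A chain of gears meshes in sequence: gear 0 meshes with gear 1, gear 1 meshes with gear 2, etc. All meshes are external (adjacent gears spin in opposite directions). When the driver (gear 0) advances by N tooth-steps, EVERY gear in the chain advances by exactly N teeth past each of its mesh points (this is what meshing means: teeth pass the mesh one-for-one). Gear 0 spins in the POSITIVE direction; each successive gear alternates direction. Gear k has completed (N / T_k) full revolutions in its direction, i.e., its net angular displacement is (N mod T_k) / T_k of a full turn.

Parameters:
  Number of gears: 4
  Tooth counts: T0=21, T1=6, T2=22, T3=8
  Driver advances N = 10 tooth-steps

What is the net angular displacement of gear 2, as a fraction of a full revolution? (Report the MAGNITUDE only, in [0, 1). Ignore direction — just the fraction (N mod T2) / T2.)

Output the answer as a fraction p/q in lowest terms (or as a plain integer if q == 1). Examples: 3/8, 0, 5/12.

Answer: 5/11

Derivation:
Chain of 4 gears, tooth counts: [21, 6, 22, 8]
  gear 0: T0=21, direction=positive, advance = 10 mod 21 = 10 teeth = 10/21 turn
  gear 1: T1=6, direction=negative, advance = 10 mod 6 = 4 teeth = 4/6 turn
  gear 2: T2=22, direction=positive, advance = 10 mod 22 = 10 teeth = 10/22 turn
  gear 3: T3=8, direction=negative, advance = 10 mod 8 = 2 teeth = 2/8 turn
Gear 2: 10 mod 22 = 10
Fraction = 10 / 22 = 5/11 (gcd(10,22)=2) = 5/11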